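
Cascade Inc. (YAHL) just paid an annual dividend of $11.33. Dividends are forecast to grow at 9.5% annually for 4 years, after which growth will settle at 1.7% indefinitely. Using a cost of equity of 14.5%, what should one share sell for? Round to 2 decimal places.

Two-stage DDM. Project D₁…D_4 at 0.095, terminal growth 0.017, discount at r = 0.145.
D_1 = 12.4063
D_2 = 13.5850
D_3 = 14.8755
D_4 = 16.2887
Terminal value at t=4: TV = D_5/(r−g) = 16.5656/(0.145−0.017) = 129.4188
P₀ = 12.4063/(1+0.145)^1 + 13.5850/(1+0.145)^2 + 14.8755/(1+0.145)^3 + 16.2887/(1+0.145)^4 + 129.4188/(1+0.145)^4 = 115.8804

$115.88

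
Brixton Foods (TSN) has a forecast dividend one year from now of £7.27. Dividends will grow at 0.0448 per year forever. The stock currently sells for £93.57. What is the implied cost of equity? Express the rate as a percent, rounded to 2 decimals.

12.25%

Rearranging the constant-growth DDM: r = D₁/P₀ + g.
r = 7.2700 / 93.57 + 0.0448 = 0.07770 + 0.0448 = 0.12250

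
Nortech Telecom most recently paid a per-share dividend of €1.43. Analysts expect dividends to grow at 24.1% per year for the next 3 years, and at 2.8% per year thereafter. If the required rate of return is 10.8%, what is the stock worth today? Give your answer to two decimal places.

Two-stage DDM. Project D₁…D_3 at 0.241, terminal growth 0.028, discount at r = 0.108.
D_1 = 1.7746
D_2 = 2.2023
D_3 = 2.7331
Terminal value at t=3: TV = D_4/(r−g) = 2.8096/(0.108−0.028) = 35.1200
P₀ = 1.7746/(1+0.108)^1 + 2.2023/(1+0.108)^2 + 2.7331/(1+0.108)^3 + 35.1200/(1+0.108)^3 = 31.2236

€31.22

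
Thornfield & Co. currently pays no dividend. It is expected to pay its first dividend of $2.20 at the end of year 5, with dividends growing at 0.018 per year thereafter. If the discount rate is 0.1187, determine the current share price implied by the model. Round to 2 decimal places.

Deferred-dividend DDM. At t=4 the remaining stream is a growing perpetuity with first payment D_5 = 2.20.
V_4 = D_5/(r−g) = 2.20/(0.1187−0.018) = 21.8471
P₀ = V_4/(1+r)^4 = 21.8471/(1+0.1187)^4 = 13.9489

$13.95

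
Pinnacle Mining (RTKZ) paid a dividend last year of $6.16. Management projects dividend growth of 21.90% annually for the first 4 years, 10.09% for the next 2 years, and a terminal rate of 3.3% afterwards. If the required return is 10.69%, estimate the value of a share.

Three-stage DDM. Project D₁…D_6; terminal Gordon value at t=6 with g = 0.033; discount at r = 0.1069.
D_1 = 7.5090
D_2 = 9.1535
D_3 = 11.1581
D_4 = 13.6018
D_5 = 14.9742
D_6 = 16.4851
TV_6 = 17.0291/(0.1069−0.033) = 230.4343
P₀ = Σ Dₜ/(1+r)ᵗ + TV_6/(1+r)^6 = 174.8016

$174.80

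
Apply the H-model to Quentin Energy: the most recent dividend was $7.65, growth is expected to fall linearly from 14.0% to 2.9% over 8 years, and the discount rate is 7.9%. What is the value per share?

H-model: P₀ = D₀[(1+g_L) + H(g_S−g_L)]/(r−g_L), with H = 8/2 = 4.
P₀ = 7.65 × [(1+0.029) + 4×(0.14−0.029)] / (0.079−0.029)
   = 7.65 × 1.4730 / 0.05 = 225.3690

$225.37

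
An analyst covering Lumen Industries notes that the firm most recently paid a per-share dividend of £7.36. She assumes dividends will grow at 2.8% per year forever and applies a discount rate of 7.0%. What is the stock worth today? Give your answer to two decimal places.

£180.14

Gordon growth model: P₀ = D₁/(r − g). D₁ = 7.36 × (1 + 0.028) = 7.5661.
P₀ = 7.5661 / (0.07 − 0.028) = 7.5661 / 0.042 = 180.1448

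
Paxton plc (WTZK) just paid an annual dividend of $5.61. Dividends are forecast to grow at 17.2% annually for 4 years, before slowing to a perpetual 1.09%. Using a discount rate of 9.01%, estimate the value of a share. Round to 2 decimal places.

Two-stage DDM. Project D₁…D_4 at 0.172, terminal growth 0.0109, discount at r = 0.0901.
D_1 = 6.5749
D_2 = 7.7058
D_3 = 9.0312
D_4 = 10.5846
Terminal value at t=4: TV = D_5/(r−g) = 10.6999/(0.0901−0.0109) = 135.1003
P₀ = 6.5749/(1+0.0901)^1 + 7.7058/(1+0.0901)^2 + 9.0312/(1+0.0901)^3 + 10.5846/(1+0.0901)^4 + 135.1003/(1+0.0901)^4 = 122.6569

$122.66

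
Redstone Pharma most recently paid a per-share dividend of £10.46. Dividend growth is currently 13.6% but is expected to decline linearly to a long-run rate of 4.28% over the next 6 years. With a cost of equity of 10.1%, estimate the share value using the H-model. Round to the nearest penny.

£237.67

H-model: P₀ = D₀[(1+g_L) + H(g_S−g_L)]/(r−g_L), with H = 6/2 = 3.
P₀ = 10.46 × [(1+0.0428) + 3×(0.136−0.0428)] / (0.101−0.0428)
   = 10.46 × 1.3224 / 0.0582 = 237.6685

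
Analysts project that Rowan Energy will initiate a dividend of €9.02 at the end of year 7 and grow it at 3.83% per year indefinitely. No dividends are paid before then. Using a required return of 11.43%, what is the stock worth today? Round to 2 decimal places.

Deferred-dividend DDM. At t=6 the remaining stream is a growing perpetuity with first payment D_7 = 9.02.
V_6 = D_7/(r−g) = 9.02/(0.1143−0.0383) = 118.6842
P₀ = V_6/(1+r)^6 = 118.6842/(1+0.1143)^6 = 61.9984

€62.00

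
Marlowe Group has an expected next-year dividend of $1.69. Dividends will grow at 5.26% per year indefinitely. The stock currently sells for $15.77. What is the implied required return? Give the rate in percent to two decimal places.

15.98%

Rearranging the constant-growth DDM: r = D₁/P₀ + g.
r = 1.6900 / 15.77 + 0.0526 = 0.10717 + 0.0526 = 0.15977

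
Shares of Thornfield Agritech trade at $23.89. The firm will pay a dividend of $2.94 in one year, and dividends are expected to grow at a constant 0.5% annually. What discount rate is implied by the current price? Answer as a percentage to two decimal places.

Rearranging the constant-growth DDM: r = D₁/P₀ + g.
r = 2.9400 / 23.89 + 0.005 = 0.12306 + 0.005 = 0.12806

12.81%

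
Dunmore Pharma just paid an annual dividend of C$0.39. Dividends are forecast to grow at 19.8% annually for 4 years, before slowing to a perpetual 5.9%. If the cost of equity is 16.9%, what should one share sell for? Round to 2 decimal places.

Two-stage DDM. Project D₁…D_4 at 0.198, terminal growth 0.059, discount at r = 0.169.
D_1 = 0.4672
D_2 = 0.5597
D_3 = 0.6706
D_4 = 0.8033
Terminal value at t=4: TV = D_5/(r−g) = 0.8507/(0.169−0.059) = 7.7338
P₀ = 0.4672/(1+0.169)^1 + 0.5597/(1+0.169)^2 + 0.6706/(1+0.169)^3 + 0.8033/(1+0.169)^4 + 7.7338/(1+0.169)^4 = 5.8005

C$5.80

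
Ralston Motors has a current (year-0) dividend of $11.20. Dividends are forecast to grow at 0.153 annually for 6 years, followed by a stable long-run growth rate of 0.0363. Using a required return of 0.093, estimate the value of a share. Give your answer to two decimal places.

$363.44

Two-stage DDM. Project D₁…D_6 at 0.153, terminal growth 0.0363, discount at r = 0.093.
D_1 = 12.9136
D_2 = 14.8894
D_3 = 17.1675
D_4 = 19.7941
D_5 = 22.8226
D_6 = 26.3144
Terminal value at t=6: TV = D_7/(r−g) = 27.2696/(0.093−0.0363) = 480.9460
P₀ = 12.9136/(1+0.093)^1 + 14.8894/(1+0.093)^2 + 17.1675/(1+0.093)^3 + 19.7941/(1+0.093)^4 + 22.8226/(1+0.093)^5 + 26.3144/(1+0.093)^6 + 480.9460/(1+0.093)^6 = 363.4415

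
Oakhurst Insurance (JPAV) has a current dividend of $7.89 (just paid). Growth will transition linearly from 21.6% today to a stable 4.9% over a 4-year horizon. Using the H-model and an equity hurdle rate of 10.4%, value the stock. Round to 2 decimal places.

H-model: P₀ = D₀[(1+g_L) + H(g_S−g_L)]/(r−g_L), with H = 4/2 = 2.
P₀ = 7.89 × [(1+0.049) + 2×(0.216−0.049)] / (0.104−0.049)
   = 7.89 × 1.3830 / 0.055 = 198.3976

$198.40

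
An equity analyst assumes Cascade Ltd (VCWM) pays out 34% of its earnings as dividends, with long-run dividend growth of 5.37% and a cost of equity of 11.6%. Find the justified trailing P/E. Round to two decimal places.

Justified trailing P/E = b(1+g)/(r−g) = 0.34×(1+0.0537)/(0.116−0.0537) = 5.7505

5.75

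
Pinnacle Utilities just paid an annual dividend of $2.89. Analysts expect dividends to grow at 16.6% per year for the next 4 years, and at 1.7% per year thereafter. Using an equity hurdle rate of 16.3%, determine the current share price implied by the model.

Two-stage DDM. Project D₁…D_4 at 0.166, terminal growth 0.017, discount at r = 0.163.
D_1 = 3.3697
D_2 = 3.9291
D_3 = 4.5814
D_4 = 5.3419
Terminal value at t=4: TV = D_5/(r−g) = 5.4327/(0.163−0.017) = 37.2100
P₀ = 3.3697/(1+0.163)^1 + 3.9291/(1+0.163)^2 + 4.5814/(1+0.163)^3 + 5.3419/(1+0.163)^4 + 37.2100/(1+0.163)^4 = 31.9743

$31.97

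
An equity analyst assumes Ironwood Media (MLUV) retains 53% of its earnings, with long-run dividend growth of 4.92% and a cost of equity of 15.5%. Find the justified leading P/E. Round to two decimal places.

Payout ratio b = 1 − 0.53 = 0.47.
Justified leading P/E = b/(r−g) = 0.47/(0.155−0.0492) = 4.4423

4.44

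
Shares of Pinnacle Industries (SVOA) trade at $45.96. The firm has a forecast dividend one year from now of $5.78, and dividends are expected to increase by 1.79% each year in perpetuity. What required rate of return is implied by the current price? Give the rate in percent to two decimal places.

Rearranging the constant-growth DDM: r = D₁/P₀ + g.
r = 5.7800 / 45.96 + 0.0179 = 0.12576 + 0.0179 = 0.14366

14.37%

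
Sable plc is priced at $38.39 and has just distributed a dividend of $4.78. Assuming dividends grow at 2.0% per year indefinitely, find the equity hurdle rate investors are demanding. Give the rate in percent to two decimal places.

Rearranging the constant-growth DDM: r = D₁/P₀ + g.
D₁ = 4.78 × (1 + 0.02) = 4.8756.
r = 4.8756 / 38.39 + 0.02 = 0.12700 + 0.02 = 0.14700

14.70%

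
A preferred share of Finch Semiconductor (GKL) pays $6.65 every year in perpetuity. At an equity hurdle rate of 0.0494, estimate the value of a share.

Zero-growth DDM (perpetuity): P₀ = D/r = 6.65 / 0.0494 = 134.6154

$134.62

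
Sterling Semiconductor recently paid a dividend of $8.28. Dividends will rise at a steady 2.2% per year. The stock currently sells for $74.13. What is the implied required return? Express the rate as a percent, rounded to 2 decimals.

13.62%

Rearranging the constant-growth DDM: r = D₁/P₀ + g.
D₁ = 8.28 × (1 + 0.022) = 8.4622.
r = 8.4622 / 74.13 + 0.022 = 0.11415 + 0.022 = 0.13615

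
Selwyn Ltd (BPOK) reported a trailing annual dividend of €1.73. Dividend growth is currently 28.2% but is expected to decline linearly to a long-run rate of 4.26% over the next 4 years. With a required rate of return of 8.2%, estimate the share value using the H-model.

€66.80

H-model: P₀ = D₀[(1+g_L) + H(g_S−g_L)]/(r−g_L), with H = 4/2 = 2.
P₀ = 1.73 × [(1+0.0426) + 2×(0.282−0.0426)] / (0.082−0.0426)
   = 1.73 × 1.5214 / 0.0394 = 66.8026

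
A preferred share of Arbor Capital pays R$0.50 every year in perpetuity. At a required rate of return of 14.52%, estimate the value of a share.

R$3.44

Zero-growth DDM (perpetuity): P₀ = D/r = 0.50 / 0.1452 = 3.4435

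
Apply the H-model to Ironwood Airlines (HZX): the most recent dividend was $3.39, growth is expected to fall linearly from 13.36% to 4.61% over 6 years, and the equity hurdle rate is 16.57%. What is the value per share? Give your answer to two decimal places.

$37.09

H-model: P₀ = D₀[(1+g_L) + H(g_S−g_L)]/(r−g_L), with H = 6/2 = 3.
P₀ = 3.39 × [(1+0.0461) + 3×(0.1336−0.0461)] / (0.1657−0.0461)
   = 3.39 × 1.3086 / 0.1196 = 37.0916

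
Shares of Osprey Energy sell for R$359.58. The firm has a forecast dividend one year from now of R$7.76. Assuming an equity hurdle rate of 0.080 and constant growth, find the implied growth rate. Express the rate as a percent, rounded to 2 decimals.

From P₀ = D₁/(r − g), the implied growth is g = r − D₁/P₀.
g = 0.08 − 7.76/359.58 = 0.08 − 0.02158 = 0.05842

5.84%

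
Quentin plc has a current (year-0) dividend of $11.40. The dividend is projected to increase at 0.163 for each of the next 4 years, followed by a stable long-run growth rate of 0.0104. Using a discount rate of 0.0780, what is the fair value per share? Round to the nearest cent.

$286.16

Two-stage DDM. Project D₁…D_4 at 0.163, terminal growth 0.0104, discount at r = 0.078.
D_1 = 13.2582
D_2 = 15.4193
D_3 = 17.9326
D_4 = 20.8556
Terminal value at t=4: TV = D_5/(r−g) = 21.0725/(0.078−0.0104) = 311.7241
P₀ = 13.2582/(1+0.078)^1 + 15.4193/(1+0.078)^2 + 17.9326/(1+0.078)^3 + 20.8556/(1+0.078)^4 + 311.7241/(1+0.078)^4 = 286.1576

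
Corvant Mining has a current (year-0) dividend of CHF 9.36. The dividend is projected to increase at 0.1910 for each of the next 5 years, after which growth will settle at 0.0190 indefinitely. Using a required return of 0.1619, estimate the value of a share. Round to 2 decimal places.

CHF 125.97

Two-stage DDM. Project D₁…D_5 at 0.191, terminal growth 0.019, discount at r = 0.1619.
D_1 = 11.1478
D_2 = 13.2770
D_3 = 15.8129
D_4 = 18.8331
D_5 = 22.4303
Terminal value at t=5: TV = D_6/(r−g) = 22.8565/(0.1619−0.019) = 159.9472
P₀ = 11.1478/(1+0.1619)^1 + 13.2770/(1+0.1619)^2 + 15.8129/(1+0.1619)^3 + 18.8331/(1+0.1619)^4 + 22.4303/(1+0.1619)^5 + 159.9472/(1+0.1619)^5 = 125.9683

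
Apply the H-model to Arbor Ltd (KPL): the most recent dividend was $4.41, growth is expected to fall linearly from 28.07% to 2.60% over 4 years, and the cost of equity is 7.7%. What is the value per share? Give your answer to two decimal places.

$132.77

H-model: P₀ = D₀[(1+g_L) + H(g_S−g_L)]/(r−g_L), with H = 4/2 = 2.
P₀ = 4.41 × [(1+0.026) + 2×(0.2807−0.026)] / (0.077−0.026)
   = 4.41 × 1.5354 / 0.051 = 132.7669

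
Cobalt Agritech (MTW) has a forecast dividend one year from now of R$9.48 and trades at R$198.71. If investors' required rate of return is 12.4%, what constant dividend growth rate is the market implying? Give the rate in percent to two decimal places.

From P₀ = D₁/(r − g), the implied growth is g = r − D₁/P₀.
g = 0.124 − 9.48/198.71 = 0.124 − 0.04771 = 0.07629

7.63%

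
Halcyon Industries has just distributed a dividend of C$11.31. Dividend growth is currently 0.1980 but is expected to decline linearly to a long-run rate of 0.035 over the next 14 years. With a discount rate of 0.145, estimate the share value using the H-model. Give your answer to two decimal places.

C$223.73

H-model: P₀ = D₀[(1+g_L) + H(g_S−g_L)]/(r−g_L), with H = 14/2 = 7.
P₀ = 11.31 × [(1+0.035) + 7×(0.198−0.035)] / (0.145−0.035)
   = 11.31 × 2.1760 / 0.11 = 223.7324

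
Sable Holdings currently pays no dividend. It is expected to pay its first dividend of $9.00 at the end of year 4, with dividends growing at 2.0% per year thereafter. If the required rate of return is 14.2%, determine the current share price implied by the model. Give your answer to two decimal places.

Deferred-dividend DDM. At t=3 the remaining stream is a growing perpetuity with first payment D_4 = 9.00.
V_3 = D_4/(r−g) = 9.00/(0.142−0.02) = 73.7705
P₀ = V_3/(1+r)^3 = 73.7705/(1+0.142)^3 = 49.5318

$49.53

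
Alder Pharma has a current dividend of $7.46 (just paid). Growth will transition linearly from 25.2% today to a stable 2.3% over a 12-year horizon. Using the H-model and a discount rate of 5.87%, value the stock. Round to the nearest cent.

$500.89

H-model: P₀ = D₀[(1+g_L) + H(g_S−g_L)]/(r−g_L), with H = 12/2 = 6.
P₀ = 7.46 × [(1+0.023) + 6×(0.252−0.023)] / (0.0587−0.023)
   = 7.46 × 2.3970 / 0.0357 = 500.8857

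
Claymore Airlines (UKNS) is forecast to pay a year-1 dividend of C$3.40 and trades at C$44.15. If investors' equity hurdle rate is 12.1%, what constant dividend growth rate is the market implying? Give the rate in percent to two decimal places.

4.40%

From P₀ = D₁/(r − g), the implied growth is g = r − D₁/P₀.
g = 0.121 − 3.40/44.15 = 0.121 − 0.07701 = 0.04399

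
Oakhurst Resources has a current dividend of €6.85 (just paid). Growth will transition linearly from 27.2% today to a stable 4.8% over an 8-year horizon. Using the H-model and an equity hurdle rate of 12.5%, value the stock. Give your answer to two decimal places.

H-model: P₀ = D₀[(1+g_L) + H(g_S−g_L)]/(r−g_L), with H = 8/2 = 4.
P₀ = 6.85 × [(1+0.048) + 4×(0.272−0.048)] / (0.125−0.048)
   = 6.85 × 1.9440 / 0.077 = 172.9403

€172.94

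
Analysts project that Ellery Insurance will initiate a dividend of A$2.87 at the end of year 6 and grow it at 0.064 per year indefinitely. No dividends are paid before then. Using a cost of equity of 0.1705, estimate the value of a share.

A$12.27

Deferred-dividend DDM. At t=5 the remaining stream is a growing perpetuity with first payment D_6 = 2.87.
V_5 = D_6/(r−g) = 2.87/(0.1705−0.064) = 26.9484
P₀ = V_5/(1+r)^5 = 26.9484/(1+0.1705)^5 = 12.2652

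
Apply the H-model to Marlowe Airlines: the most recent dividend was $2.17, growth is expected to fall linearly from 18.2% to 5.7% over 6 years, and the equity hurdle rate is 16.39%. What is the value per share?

$29.07

H-model: P₀ = D₀[(1+g_L) + H(g_S−g_L)]/(r−g_L), with H = 6/2 = 3.
P₀ = 2.17 × [(1+0.057) + 3×(0.182−0.057)] / (0.1639−0.057)
   = 2.17 × 1.4320 / 0.1069 = 29.0687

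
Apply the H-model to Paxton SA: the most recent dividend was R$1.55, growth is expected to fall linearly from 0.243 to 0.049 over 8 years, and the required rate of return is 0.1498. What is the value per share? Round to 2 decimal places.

H-model: P₀ = D₀[(1+g_L) + H(g_S−g_L)]/(r−g_L), with H = 8/2 = 4.
P₀ = 1.55 × [(1+0.049) + 4×(0.243−0.049)] / (0.1498−0.049)
   = 1.55 × 1.8250 / 0.1008 = 28.0630

R$28.06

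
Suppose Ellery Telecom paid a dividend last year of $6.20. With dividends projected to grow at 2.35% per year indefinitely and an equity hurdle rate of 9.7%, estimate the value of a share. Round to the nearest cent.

Gordon growth model: P₀ = D₁/(r − g). D₁ = 6.20 × (1 + 0.0235) = 6.3457.
P₀ = 6.3457 / (0.097 − 0.0235) = 6.3457 / 0.0735 = 86.3361

$86.34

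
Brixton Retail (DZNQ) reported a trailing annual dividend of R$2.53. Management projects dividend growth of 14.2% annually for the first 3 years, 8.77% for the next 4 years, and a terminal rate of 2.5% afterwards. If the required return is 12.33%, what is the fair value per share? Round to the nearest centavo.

Three-stage DDM. Project D₁…D_7; terminal Gordon value at t=7 with g = 0.025; discount at r = 0.1233.
D_1 = 2.8893
D_2 = 3.2995
D_3 = 3.7681
D_4 = 4.0985
D_5 = 4.4580
D_6 = 4.8489
D_7 = 5.2742
TV_7 = 5.4060/(0.1233−0.025) = 54.9953
P₀ = Σ Dₜ/(1+r)ᵗ + TV_7/(1+r)^7 = 42.0331

R$42.03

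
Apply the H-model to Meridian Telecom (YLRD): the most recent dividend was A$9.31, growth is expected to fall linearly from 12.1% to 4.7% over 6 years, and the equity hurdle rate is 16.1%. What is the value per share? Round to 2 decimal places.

H-model: P₀ = D₀[(1+g_L) + H(g_S−g_L)]/(r−g_L), with H = 6/2 = 3.
P₀ = 9.31 × [(1+0.047) + 3×(0.121−0.047)] / (0.161−0.047)
   = 9.31 × 1.2690 / 0.114 = 103.6350

A$103.63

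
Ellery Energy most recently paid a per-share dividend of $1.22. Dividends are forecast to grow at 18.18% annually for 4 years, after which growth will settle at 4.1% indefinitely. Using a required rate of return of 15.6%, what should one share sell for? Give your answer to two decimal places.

Two-stage DDM. Project D₁…D_4 at 0.1818, terminal growth 0.041, discount at r = 0.156.
D_1 = 1.4418
D_2 = 1.7039
D_3 = 2.0137
D_4 = 2.3798
Terminal value at t=4: TV = D_5/(r−g) = 2.4773/(0.156−0.041) = 21.5421
P₀ = 1.4418/(1+0.156)^1 + 1.7039/(1+0.156)^2 + 2.0137/(1+0.156)^3 + 2.3798/(1+0.156)^4 + 21.5421/(1+0.156)^4 = 17.2215

$17.22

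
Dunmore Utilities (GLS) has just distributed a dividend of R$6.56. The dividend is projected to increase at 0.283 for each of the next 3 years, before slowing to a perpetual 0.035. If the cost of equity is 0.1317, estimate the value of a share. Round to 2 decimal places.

R$127.73

Two-stage DDM. Project D₁…D_3 at 0.283, terminal growth 0.035, discount at r = 0.1317.
D_1 = 8.4165
D_2 = 10.7983
D_3 = 13.8543
Terminal value at t=3: TV = D_4/(r−g) = 14.3392/(0.1317−0.035) = 148.2852
P₀ = 8.4165/(1+0.1317)^1 + 10.7983/(1+0.1317)^2 + 13.8543/(1+0.1317)^3 + 148.2852/(1+0.1317)^3 = 127.7334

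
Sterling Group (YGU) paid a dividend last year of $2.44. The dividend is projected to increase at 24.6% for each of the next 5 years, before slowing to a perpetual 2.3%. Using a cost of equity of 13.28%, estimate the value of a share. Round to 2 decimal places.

$52.98

Two-stage DDM. Project D₁…D_5 at 0.246, terminal growth 0.023, discount at r = 0.1328.
D_1 = 3.0402
D_2 = 3.7881
D_3 = 4.7200
D_4 = 5.8811
D_5 = 7.3279
Terminal value at t=5: TV = D_6/(r−g) = 7.4965/(0.1328−0.023) = 68.2737
P₀ = 3.0402/(1+0.1328)^1 + 3.7881/(1+0.1328)^2 + 4.7200/(1+0.1328)^3 + 5.8811/(1+0.1328)^4 + 7.3279/(1+0.1328)^5 + 68.2737/(1+0.1328)^5 = 52.9832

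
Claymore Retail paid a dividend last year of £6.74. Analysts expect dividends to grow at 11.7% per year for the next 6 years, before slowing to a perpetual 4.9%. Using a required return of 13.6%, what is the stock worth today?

Two-stage DDM. Project D₁…D_6 at 0.117, terminal growth 0.049, discount at r = 0.136.
D_1 = 7.5286
D_2 = 8.4094
D_3 = 9.3933
D_4 = 10.4923
D_5 = 11.7200
D_6 = 13.0912
Terminal value at t=6: TV = D_7/(r−g) = 13.7327/(0.136−0.049) = 157.8466
P₀ = 7.5286/(1+0.136)^1 + 8.4094/(1+0.136)^2 + 9.3933/(1+0.136)^3 + 10.4923/(1+0.136)^4 + 11.7200/(1+0.136)^5 + 13.0912/(1+0.136)^6 + 157.8466/(1+0.136)^6 = 111.5831

£111.58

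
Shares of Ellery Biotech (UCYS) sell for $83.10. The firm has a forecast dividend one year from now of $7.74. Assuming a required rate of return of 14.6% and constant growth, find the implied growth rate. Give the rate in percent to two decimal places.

From P₀ = D₁/(r − g), the implied growth is g = r − D₁/P₀.
g = 0.146 − 7.74/83.10 = 0.146 − 0.09314 = 0.05286

5.29%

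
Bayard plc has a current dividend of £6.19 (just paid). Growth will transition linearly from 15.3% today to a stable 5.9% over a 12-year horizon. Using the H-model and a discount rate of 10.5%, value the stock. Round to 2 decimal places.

H-model: P₀ = D₀[(1+g_L) + H(g_S−g_L)]/(r−g_L), with H = 12/2 = 6.
P₀ = 6.19 × [(1+0.059) + 6×(0.153−0.059)] / (0.105−0.059)
   = 6.19 × 1.6230 / 0.046 = 218.3993

£218.40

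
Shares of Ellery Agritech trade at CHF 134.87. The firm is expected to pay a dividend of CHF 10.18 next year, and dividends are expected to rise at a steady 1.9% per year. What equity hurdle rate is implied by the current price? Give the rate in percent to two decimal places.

Rearranging the constant-growth DDM: r = D₁/P₀ + g.
r = 10.1800 / 134.87 + 0.019 = 0.07548 + 0.019 = 0.09448

9.45%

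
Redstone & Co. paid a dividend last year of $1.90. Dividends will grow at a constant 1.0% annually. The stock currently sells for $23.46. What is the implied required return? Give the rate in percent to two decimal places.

9.18%

Rearranging the constant-growth DDM: r = D₁/P₀ + g.
D₁ = 1.90 × (1 + 0.01) = 1.9190.
r = 1.9190 / 23.46 + 0.01 = 0.08180 + 0.01 = 0.09180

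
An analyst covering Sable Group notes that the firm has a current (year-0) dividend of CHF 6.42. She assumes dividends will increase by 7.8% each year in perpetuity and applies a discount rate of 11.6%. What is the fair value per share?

CHF 182.13

Gordon growth model: P₀ = D₁/(r − g). D₁ = 6.42 × (1 + 0.078) = 6.9208.
P₀ = 6.9208 / (0.116 − 0.078) = 6.9208 / 0.038 = 182.1253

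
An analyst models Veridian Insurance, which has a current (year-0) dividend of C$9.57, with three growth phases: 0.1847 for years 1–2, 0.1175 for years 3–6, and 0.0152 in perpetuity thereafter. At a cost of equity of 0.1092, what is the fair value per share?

C$187.10

Three-stage DDM. Project D₁…D_6; terminal Gordon value at t=6 with g = 0.0152; discount at r = 0.1092.
D_1 = 11.3376
D_2 = 13.4316
D_3 = 15.0098
D_4 = 16.7735
D_5 = 18.7444
D_6 = 20.9469
TV_6 = 21.2652/(0.1092−0.0152) = 226.2260
P₀ = Σ Dₜ/(1+r)ᵗ + TV_6/(1+r)^6 = 187.1042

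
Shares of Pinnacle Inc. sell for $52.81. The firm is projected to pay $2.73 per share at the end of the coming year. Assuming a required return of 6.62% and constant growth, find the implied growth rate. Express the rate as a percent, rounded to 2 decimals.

1.45%

From P₀ = D₁/(r − g), the implied growth is g = r − D₁/P₀.
g = 0.0662 − 2.73/52.81 = 0.0662 − 0.05169 = 0.01451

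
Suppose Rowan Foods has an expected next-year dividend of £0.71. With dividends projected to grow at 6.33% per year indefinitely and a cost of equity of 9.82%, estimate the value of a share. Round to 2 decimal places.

Gordon growth model: P₀ = D₁/(r − g), with D₁ = 0.71 given directly.
P₀ = 0.7100 / (0.0982 − 0.0633) = 0.7100 / 0.0349 = 20.3438

£20.34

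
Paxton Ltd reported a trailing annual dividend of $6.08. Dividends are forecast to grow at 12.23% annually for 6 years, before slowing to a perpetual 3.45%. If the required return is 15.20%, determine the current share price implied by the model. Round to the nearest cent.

Two-stage DDM. Project D₁…D_6 at 0.1223, terminal growth 0.0345, discount at r = 0.152.
D_1 = 6.8236
D_2 = 7.6581
D_3 = 8.5947
D_4 = 9.6458
D_5 = 10.8255
D_6 = 12.1495
Terminal value at t=6: TV = D_7/(r−g) = 12.5686/(0.152−0.0345) = 106.9670
P₀ = 6.8236/(1+0.152)^1 + 7.6581/(1+0.152)^2 + 8.5947/(1+0.152)^3 + 9.6458/(1+0.152)^4 + 10.8255/(1+0.152)^5 + 12.1495/(1+0.152)^6 + 106.9670/(1+0.152)^6 = 79.0913

$79.09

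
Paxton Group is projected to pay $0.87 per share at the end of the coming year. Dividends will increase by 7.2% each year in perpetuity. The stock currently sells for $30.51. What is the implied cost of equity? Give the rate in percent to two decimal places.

Rearranging the constant-growth DDM: r = D₁/P₀ + g.
r = 0.8700 / 30.51 + 0.072 = 0.02852 + 0.072 = 0.10052

10.05%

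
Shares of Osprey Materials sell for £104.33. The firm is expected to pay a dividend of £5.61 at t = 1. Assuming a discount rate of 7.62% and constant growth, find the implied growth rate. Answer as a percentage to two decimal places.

2.24%

From P₀ = D₁/(r − g), the implied growth is g = r − D₁/P₀.
g = 0.0762 − 5.61/104.33 = 0.0762 − 0.05377 = 0.02243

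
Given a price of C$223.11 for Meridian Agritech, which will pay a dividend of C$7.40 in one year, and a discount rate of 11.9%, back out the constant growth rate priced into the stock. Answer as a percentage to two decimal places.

8.58%

From P₀ = D₁/(r − g), the implied growth is g = r − D₁/P₀.
g = 0.119 − 7.40/223.11 = 0.119 − 0.03317 = 0.08583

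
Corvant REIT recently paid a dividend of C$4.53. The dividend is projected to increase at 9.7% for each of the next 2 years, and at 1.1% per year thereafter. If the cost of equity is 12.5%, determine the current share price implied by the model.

Two-stage DDM. Project D₁…D_2 at 0.097, terminal growth 0.011, discount at r = 0.125.
D_1 = 4.9694
D_2 = 5.4514
Terminal value at t=2: TV = D_3/(r−g) = 5.5114/(0.125−0.011) = 48.3457
P₀ = 4.9694/(1+0.125)^1 + 5.4514/(1+0.125)^2 + 48.3457/(1+0.125)^2 = 46.9236

C$46.92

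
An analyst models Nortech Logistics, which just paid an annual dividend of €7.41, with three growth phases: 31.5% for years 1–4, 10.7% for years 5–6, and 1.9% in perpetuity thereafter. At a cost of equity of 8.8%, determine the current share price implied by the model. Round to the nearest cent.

€322.89

Three-stage DDM. Project D₁…D_6; terminal Gordon value at t=6 with g = 0.019; discount at r = 0.088.
D_1 = 9.7441
D_2 = 12.8136
D_3 = 16.8498
D_4 = 22.1575
D_5 = 24.5284
D_6 = 27.1529
TV_6 = 27.6688/(0.088−0.019) = 400.9974
P₀ = Σ Dₜ/(1+r)ᵗ + TV_6/(1+r)^6 = 322.8859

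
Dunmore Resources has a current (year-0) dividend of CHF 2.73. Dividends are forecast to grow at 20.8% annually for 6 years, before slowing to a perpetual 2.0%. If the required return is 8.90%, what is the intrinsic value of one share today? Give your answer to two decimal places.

Two-stage DDM. Project D₁…D_6 at 0.208, terminal growth 0.02, discount at r = 0.089.
D_1 = 3.2978
D_2 = 3.9838
D_3 = 4.8124
D_4 = 5.8134
D_5 = 7.0226
D_6 = 8.4833
Terminal value at t=6: TV = D_7/(r−g) = 8.6530/(0.089−0.02) = 125.4051
P₀ = 3.2978/(1+0.089)^1 + 3.9838/(1+0.089)^2 + 4.8124/(1+0.089)^3 + 5.8134/(1+0.089)^4 + 7.0226/(1+0.089)^5 + 8.4833/(1+0.089)^6 + 125.4051/(1+0.089)^6 = 99.1067

CHF 99.11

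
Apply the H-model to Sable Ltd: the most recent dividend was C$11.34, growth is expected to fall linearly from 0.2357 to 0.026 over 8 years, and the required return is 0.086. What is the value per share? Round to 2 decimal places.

H-model: P₀ = D₀[(1+g_L) + H(g_S−g_L)]/(r−g_L), with H = 8/2 = 4.
P₀ = 11.34 × [(1+0.026) + 4×(0.2357−0.026)] / (0.086−0.026)
   = 11.34 × 1.8648 / 0.06 = 352.4472

C$352.45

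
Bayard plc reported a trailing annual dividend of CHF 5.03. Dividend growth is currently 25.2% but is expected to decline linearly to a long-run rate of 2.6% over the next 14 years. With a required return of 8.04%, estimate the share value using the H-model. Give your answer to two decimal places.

H-model: P₀ = D₀[(1+g_L) + H(g_S−g_L)]/(r−g_L), with H = 14/2 = 7.
P₀ = 5.03 × [(1+0.026) + 7×(0.252−0.026)] / (0.0804−0.026)
   = 5.03 × 2.6080 / 0.0544 = 241.1441

CHF 241.14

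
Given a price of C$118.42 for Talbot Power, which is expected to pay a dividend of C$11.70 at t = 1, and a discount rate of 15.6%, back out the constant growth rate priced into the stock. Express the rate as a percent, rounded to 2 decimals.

5.72%

From P₀ = D₁/(r − g), the implied growth is g = r − D₁/P₀.
g = 0.156 − 11.70/118.42 = 0.156 − 0.09880 = 0.05720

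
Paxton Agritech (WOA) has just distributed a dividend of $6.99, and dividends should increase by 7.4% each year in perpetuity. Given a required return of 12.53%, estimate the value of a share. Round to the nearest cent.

Gordon growth model: P₀ = D₁/(r − g). D₁ = 6.99 × (1 + 0.074) = 7.5073.
P₀ = 7.5073 / (0.1253 − 0.074) = 7.5073 / 0.0513 = 146.3404

$146.34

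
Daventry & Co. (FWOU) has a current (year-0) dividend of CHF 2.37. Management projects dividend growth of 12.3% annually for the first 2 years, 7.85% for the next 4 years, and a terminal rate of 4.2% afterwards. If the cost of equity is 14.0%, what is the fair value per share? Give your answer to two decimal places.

CHF 32.25

Three-stage DDM. Project D₁…D_6; terminal Gordon value at t=6 with g = 0.042; discount at r = 0.14.
D_1 = 2.6615
D_2 = 2.9889
D_3 = 3.2235
D_4 = 3.4765
D_5 = 3.7495
D_6 = 4.0438
TV_6 = 4.2136/(0.14−0.042) = 42.9962
P₀ = Σ Dₜ/(1+r)ᵗ + TV_6/(1+r)^6 = 32.2468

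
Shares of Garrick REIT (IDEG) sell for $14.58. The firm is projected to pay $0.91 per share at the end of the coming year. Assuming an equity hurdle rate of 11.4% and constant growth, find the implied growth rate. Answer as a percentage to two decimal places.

5.16%

From P₀ = D₁/(r − g), the implied growth is g = r − D₁/P₀.
g = 0.114 − 0.91/14.58 = 0.114 − 0.06241 = 0.05159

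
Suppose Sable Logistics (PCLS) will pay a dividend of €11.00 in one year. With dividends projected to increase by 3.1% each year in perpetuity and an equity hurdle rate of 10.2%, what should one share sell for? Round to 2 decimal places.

Gordon growth model: P₀ = D₁/(r − g), with D₁ = 11.00 given directly.
P₀ = 11.0000 / (0.102 − 0.031) = 11.0000 / 0.071 = 154.9296

€154.93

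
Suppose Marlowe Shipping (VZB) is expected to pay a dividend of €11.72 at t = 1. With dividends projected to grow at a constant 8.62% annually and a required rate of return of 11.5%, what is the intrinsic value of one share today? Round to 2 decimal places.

Gordon growth model: P₀ = D₁/(r − g), with D₁ = 11.72 given directly.
P₀ = 11.7200 / (0.115 − 0.0862) = 11.7200 / 0.0288 = 406.9444

€406.94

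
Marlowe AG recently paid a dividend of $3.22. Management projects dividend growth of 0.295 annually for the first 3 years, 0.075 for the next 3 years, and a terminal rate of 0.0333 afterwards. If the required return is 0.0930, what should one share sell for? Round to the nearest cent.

$117.42

Three-stage DDM. Project D₁…D_6; terminal Gordon value at t=6 with g = 0.0333; discount at r = 0.093.
D_1 = 4.1699
D_2 = 5.4000
D_3 = 6.9930
D_4 = 7.5175
D_5 = 8.0813
D_6 = 8.6874
TV_6 = 8.9767/(0.093−0.0333) = 150.3636
P₀ = Σ Dₜ/(1+r)ᵗ + TV_6/(1+r)^6 = 117.4246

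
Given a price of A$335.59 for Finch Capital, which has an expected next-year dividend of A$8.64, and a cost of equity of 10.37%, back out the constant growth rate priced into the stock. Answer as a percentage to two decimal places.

From P₀ = D₁/(r − g), the implied growth is g = r − D₁/P₀.
g = 0.1037 − 8.64/335.59 = 0.1037 − 0.02575 = 0.07795

7.80%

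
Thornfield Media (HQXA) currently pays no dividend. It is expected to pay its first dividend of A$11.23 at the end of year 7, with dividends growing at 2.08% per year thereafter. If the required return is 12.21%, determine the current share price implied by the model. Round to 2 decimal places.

Deferred-dividend DDM. At t=6 the remaining stream is a growing perpetuity with first payment D_7 = 11.23.
V_6 = D_7/(r−g) = 11.23/(0.1221−0.0208) = 110.8588
P₀ = V_6/(1+r)^6 = 110.8588/(1+0.1221)^6 = 55.5368

A$55.54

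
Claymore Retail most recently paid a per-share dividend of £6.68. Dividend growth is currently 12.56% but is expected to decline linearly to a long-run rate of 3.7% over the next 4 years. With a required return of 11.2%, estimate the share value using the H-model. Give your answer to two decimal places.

£108.14

H-model: P₀ = D₀[(1+g_L) + H(g_S−g_L)]/(r−g_L), with H = 4/2 = 2.
P₀ = 6.68 × [(1+0.037) + 2×(0.1256−0.037)] / (0.112−0.037)
   = 6.68 × 1.2142 / 0.075 = 108.1447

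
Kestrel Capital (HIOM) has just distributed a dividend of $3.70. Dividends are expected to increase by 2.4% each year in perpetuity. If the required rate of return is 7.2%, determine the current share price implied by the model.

Gordon growth model: P₀ = D₁/(r − g). D₁ = 3.70 × (1 + 0.024) = 3.7888.
P₀ = 3.7888 / (0.072 − 0.024) = 3.7888 / 0.048 = 78.9333

$78.93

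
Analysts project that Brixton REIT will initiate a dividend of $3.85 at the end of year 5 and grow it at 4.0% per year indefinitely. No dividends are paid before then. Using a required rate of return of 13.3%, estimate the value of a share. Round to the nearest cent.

Deferred-dividend DDM. At t=4 the remaining stream is a growing perpetuity with first payment D_5 = 3.85.
V_4 = D_5/(r−g) = 3.85/(0.133−0.04) = 41.3978
P₀ = V_4/(1+r)^4 = 41.3978/(1+0.133)^4 = 25.1222

$25.12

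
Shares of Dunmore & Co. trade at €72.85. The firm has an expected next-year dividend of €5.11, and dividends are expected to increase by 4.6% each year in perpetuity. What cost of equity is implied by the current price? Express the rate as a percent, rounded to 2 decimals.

Rearranging the constant-growth DDM: r = D₁/P₀ + g.
r = 5.1100 / 72.85 + 0.046 = 0.07014 + 0.046 = 0.11614

11.61%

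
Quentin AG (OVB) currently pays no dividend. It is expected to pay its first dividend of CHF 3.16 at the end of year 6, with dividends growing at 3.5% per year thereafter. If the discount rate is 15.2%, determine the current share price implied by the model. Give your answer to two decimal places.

Deferred-dividend DDM. At t=5 the remaining stream is a growing perpetuity with first payment D_6 = 3.16.
V_5 = D_6/(r−g) = 3.16/(0.152−0.035) = 27.0085
P₀ = V_5/(1+r)^5 = 27.0085/(1+0.152)^5 = 13.3119

CHF 13.31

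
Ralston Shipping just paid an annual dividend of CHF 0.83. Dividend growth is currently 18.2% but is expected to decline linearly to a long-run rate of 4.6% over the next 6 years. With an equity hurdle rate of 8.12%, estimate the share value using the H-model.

H-model: P₀ = D₀[(1+g_L) + H(g_S−g_L)]/(r−g_L), with H = 6/2 = 3.
P₀ = 0.83 × [(1+0.046) + 3×(0.182−0.046)] / (0.0812−0.046)
   = 0.83 × 1.4540 / 0.0352 = 34.2847

CHF 34.28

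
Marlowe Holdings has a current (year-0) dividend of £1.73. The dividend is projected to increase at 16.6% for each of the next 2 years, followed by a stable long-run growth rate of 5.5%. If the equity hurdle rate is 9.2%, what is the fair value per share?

Two-stage DDM. Project D₁…D_2 at 0.166, terminal growth 0.055, discount at r = 0.092.
D_1 = 2.0172
D_2 = 2.3520
Terminal value at t=2: TV = D_3/(r−g) = 2.4814/(0.092−0.055) = 67.0647
P₀ = 2.0172/(1+0.092)^1 + 2.3520/(1+0.092)^2 + 67.0647/(1+0.092)^2 = 60.0601

£60.06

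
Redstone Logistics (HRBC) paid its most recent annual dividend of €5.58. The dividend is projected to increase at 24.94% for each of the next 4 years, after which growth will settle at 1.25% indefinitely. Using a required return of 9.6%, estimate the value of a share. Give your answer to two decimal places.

€145.56

Two-stage DDM. Project D₁…D_4 at 0.2494, terminal growth 0.0125, discount at r = 0.096.
D_1 = 6.9717
D_2 = 8.7104
D_3 = 10.8828
D_4 = 13.5969
Terminal value at t=4: TV = D_5/(r−g) = 13.7669/(0.096−0.0125) = 164.8727
P₀ = 6.9717/(1+0.096)^1 + 8.7104/(1+0.096)^2 + 10.8828/(1+0.096)^3 + 13.5969/(1+0.096)^4 + 164.8727/(1+0.096)^4 = 145.5650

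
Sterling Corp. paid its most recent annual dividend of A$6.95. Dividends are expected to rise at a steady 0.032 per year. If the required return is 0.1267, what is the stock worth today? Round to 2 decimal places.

Gordon growth model: P₀ = D₁/(r − g). D₁ = 6.95 × (1 + 0.032) = 7.1724.
P₀ = 7.1724 / (0.1267 − 0.032) = 7.1724 / 0.0947 = 75.7381

A$75.74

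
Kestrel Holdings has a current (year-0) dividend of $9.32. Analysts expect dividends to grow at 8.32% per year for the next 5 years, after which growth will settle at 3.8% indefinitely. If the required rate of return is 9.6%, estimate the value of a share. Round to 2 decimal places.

$202.27

Two-stage DDM. Project D₁…D_5 at 0.0832, terminal growth 0.038, discount at r = 0.096.
D_1 = 10.0954
D_2 = 10.9354
D_3 = 11.8452
D_4 = 12.8307
D_5 = 13.8982
Terminal value at t=5: TV = D_6/(r−g) = 14.4264/(0.096−0.038) = 248.7302
P₀ = 10.0954/(1+0.096)^1 + 10.9354/(1+0.096)^2 + 11.8452/(1+0.096)^3 + 12.8307/(1+0.096)^4 + 13.8982/(1+0.096)^5 + 248.7302/(1+0.096)^5 = 202.2733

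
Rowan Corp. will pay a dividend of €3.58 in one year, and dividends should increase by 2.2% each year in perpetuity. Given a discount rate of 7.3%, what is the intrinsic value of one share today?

€70.20

Gordon growth model: P₀ = D₁/(r − g), with D₁ = 3.58 given directly.
P₀ = 3.5800 / (0.073 − 0.022) = 3.5800 / 0.051 = 70.1961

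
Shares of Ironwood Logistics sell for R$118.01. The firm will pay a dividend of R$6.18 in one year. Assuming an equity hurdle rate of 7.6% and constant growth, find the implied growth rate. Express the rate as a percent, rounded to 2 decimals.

2.36%

From P₀ = D₁/(r − g), the implied growth is g = r − D₁/P₀.
g = 0.076 − 6.18/118.01 = 0.076 − 0.05237 = 0.02363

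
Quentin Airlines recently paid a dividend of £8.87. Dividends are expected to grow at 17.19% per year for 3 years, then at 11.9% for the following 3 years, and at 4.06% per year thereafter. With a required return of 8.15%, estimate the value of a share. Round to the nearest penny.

£385.61

Three-stage DDM. Project D₁…D_6; terminal Gordon value at t=6 with g = 0.0406; discount at r = 0.0815.
D_1 = 10.3948
D_2 = 12.1816
D_3 = 14.2756
D_4 = 15.9744
D_5 = 17.8754
D_6 = 20.0026
TV_6 = 20.8147/(0.0815−0.0406) = 508.9159
P₀ = Σ Dₜ/(1+r)ᵗ + TV_6/(1+r)^6 = 385.6141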